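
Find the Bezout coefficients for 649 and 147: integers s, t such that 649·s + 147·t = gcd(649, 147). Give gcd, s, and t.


Euclidean algorithm on (649, 147) — divide until remainder is 0:
  649 = 4 · 147 + 61
  147 = 2 · 61 + 25
  61 = 2 · 25 + 11
  25 = 2 · 11 + 3
  11 = 3 · 3 + 2
  3 = 1 · 2 + 1
  2 = 2 · 1 + 0
gcd(649, 147) = 1.
Track Bezout coefficients alongside the remainders: start with r₀ = 649 = a·1 + b·0 (s = 1, t = 0) and r₁ = 147 = a·0 + b·1 (s = 0, t = 1); each new remainder r_{k+1} = r_{k-1} − q_k·r_k inherits s_{k+1} = s_{k-1} − q_k·s_k, t_{k+1} = t_{k-1} − q_k·t_k, so r_k = a·s_k + b·t_k at every step:
  q = 4: r = 61, s = 1 − 4·0 = 1, t = 0 − 4·1 = -4  (check: 649·1 + 147·(-4) = 61)
  q = 2: r = 25, s = 0 − 2·1 = -2, t = 1 − 2·(-4) = 9  (check: 649·(-2) + 147·9 = 25)
  q = 2: r = 11, s = 1 − 2·(-2) = 5, t = -4 − 2·9 = -22  (check: 649·5 + 147·(-22) = 11)
  q = 2: r = 3, s = -2 − 2·5 = -12, t = 9 − 2·(-22) = 53  (check: 649·(-12) + 147·53 = 3)
  q = 3: r = 2, s = 5 − 3·(-12) = 41, t = -22 − 3·53 = -181  (check: 649·41 + 147·(-181) = 2)
  q = 1: r = 1, s = -12 − 1·41 = -53, t = 53 − 1·(-181) = 234  (check: 649·(-53) + 147·234 = 1)
The row with r = 1 (the gcd) gives the Bezout coefficients s = -53, t = 234.
Result: 649 · (-53) + 147 · (234) = 1.

gcd(649, 147) = 1; s = -53, t = 234 (check: 649·(-53) + 147·234 = 1).


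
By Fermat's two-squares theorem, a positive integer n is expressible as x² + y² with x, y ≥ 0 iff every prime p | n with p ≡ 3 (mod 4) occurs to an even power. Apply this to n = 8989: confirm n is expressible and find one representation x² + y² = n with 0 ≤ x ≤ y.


Step 1: Factor n = 8989 = 89 · 101.
Step 2: Check the mod-4 condition on each prime factor: 89 ≡ 1 (mod 4), exponent 1; 101 ≡ 1 (mod 4), exponent 1.
All primes ≡ 3 (mod 4) appear to even exponent (or don't appear), so by the two-squares theorem n IS expressible as a sum of two squares.
Step 3: Build a representation. Here n = 89 · 101 is a product of primes ≡ 1 (mod 4). Each prime p ≡ 1 (mod 4) is itself a sum of two squares; find a² by testing p − a² for a perfect square:
  89: 89 − 1² = 88, 89 − 2² = 85, 89 − 3² = 80, 89 − 4² = 73, 89 − 5² = 64 = 8² ⇒ 89 = 5² + 8².
  101: 101 − 1² = 100 = 10² ⇒ 101 = 1² + 10².
  Combine using the Brahmagupta–Fibonacci identity (a² + b²)(c² + d²) = (ac − bd)² + (ad + bc)² = (ac + bd)² + (ad − bc)²:
  89 · 101 = 8989: from (5² + 8²)(1² + 10²), take (5·1 − 8·10, 5·10 + 8·1) = (5 − 80, 50 + 8) = (-75, 58); dropping signs (only squares matter) gives (75, 58); check 75² + 58² = 5625 + 3364 = 8989 ✓.
Step 4: Order so x ≤ y and verify: 58² + 75² = 3364 + 5625 = 8989 = n. ✓

n = 8989 = 58² + 75² (one valid representation with x ≤ y).


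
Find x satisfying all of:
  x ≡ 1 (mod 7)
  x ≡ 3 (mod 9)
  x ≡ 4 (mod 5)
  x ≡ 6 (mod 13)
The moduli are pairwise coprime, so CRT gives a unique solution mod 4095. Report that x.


Product of moduli M = 7 · 9 · 5 · 13 = 4095.
Merge one congruence at a time:
  Start: x ≡ 1 (mod 7).
  Combine with x ≡ 3 (mod 9); new modulus lcm = 63.
    Write x = 1 + 7·t and substitute into x ≡ 3 (mod 9): 7·t ≡ 3 − 1 = 2 (mod 9).
    The inverse of 7 mod 9 is 4 (since 7·4 = 28 = 3·9 + 1), so t ≡ 4·2 = 8 ≡ 8 (mod 9).
    Then x = 1 + 7·8 = 57, valid modulo lcm(7, 9) = 63: x ≡ 57 (mod 63).
  Combine with x ≡ 4 (mod 5); new modulus lcm = 315.
    Write x = 57 + 63·t and substitute into x ≡ 4 (mod 5): 63·t ≡ 4 − 57 = -53 (mod 5).
    Reduce coefficients mod 5: 3·t ≡ 2 (mod 5).
    The inverse of 3 mod 5 is 2 (since 3·2 = 6 = 1·5 + 1), so t ≡ 2·2 = 4 ≡ 4 (mod 5).
    Then x = 57 + 63·4 = 309, valid modulo lcm(63, 5) = 315: x ≡ 309 (mod 315).
  Combine with x ≡ 6 (mod 13); new modulus lcm = 4095.
    Write x = 309 + 315·t and substitute into x ≡ 6 (mod 13): 315·t ≡ 6 − 309 = -303 (mod 13).
    Reduce coefficients mod 13: 3·t ≡ 9 (mod 13).
    The inverse of 3 mod 13 is 9 (since 3·9 = 27 = 2·13 + 1), so t ≡ 9·9 = 81 ≡ 3 (mod 13).
    Then x = 309 + 315·3 = 1254, valid modulo lcm(315, 13) = 4095: x ≡ 1254 (mod 4095).
Verify against each original: 1254 mod 7 = 1, 1254 mod 9 = 3, 1254 mod 5 = 4, 1254 mod 13 = 6.

x ≡ 1254 (mod 4095).


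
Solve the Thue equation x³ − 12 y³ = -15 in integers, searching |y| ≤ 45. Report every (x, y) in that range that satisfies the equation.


The equation is x³ - 12y³ = -15. For fixed y, x³ = 12·y³ − 15, so a solution requires the RHS to be a perfect cube.
Strategy: iterate y from -45 to 45, compute RHS = 12·y³ − 15, and check whether it is a (positive or negative) perfect cube.
Check small values of y:
  y = 0: RHS = -15 is not a perfect cube.
  y = 1: RHS = -3 is not a perfect cube.
  y = -1: RHS = -27 = (-3)³ ⇒ x = -3 works.
  y = 2: RHS = 81 is not a perfect cube.
  y = -2: RHS = -111 is not a perfect cube.
  y = 3: RHS = 309 is not a perfect cube.
  y = -3: RHS = -339 is not a perfect cube.
Continuing the search up to |y| = 45 finds no further solutions beyond those listed.
Collected solutions: (-3, -1).

Solutions (with |y| ≤ 45): (-3, -1).


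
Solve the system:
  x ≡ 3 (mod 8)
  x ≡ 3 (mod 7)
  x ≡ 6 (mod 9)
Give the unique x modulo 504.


Moduli 8, 7, 9 are pairwise coprime; by CRT there is a unique solution modulo M = 8 · 7 · 9 = 504.
Solve pairwise, accumulating the modulus:
  Start with x ≡ 3 (mod 8).
  Combine with x ≡ 3 (mod 7): since gcd(8, 7) = 1, we get a unique residue mod 56.
    Write x = 3 + 8·t and substitute into x ≡ 3 (mod 7): 8·t ≡ 3 − 3 = 0 (mod 7).
    Reduce coefficients mod 7: 1·t ≡ 0 (mod 7).
    So t ≡ 0 (mod 7).
    Then x = 3 + 8·0 = 3, valid modulo lcm(8, 7) = 56: x ≡ 3 (mod 56).
  Combine with x ≡ 6 (mod 9): since gcd(56, 9) = 1, we get a unique residue mod 504.
    Write x = 3 + 56·t and substitute into x ≡ 6 (mod 9): 56·t ≡ 6 − 3 = 3 (mod 9).
    Reduce coefficients mod 9: 2·t ≡ 3 (mod 9).
    The inverse of 2 mod 9 is 5 (since 2·5 = 10 = 1·9 + 1), so t ≡ 5·3 = 15 ≡ 6 (mod 9).
    Then x = 3 + 56·6 = 339, valid modulo lcm(56, 9) = 504: x ≡ 339 (mod 504).
Verify: 339 mod 8 = 3 ✓, 339 mod 7 = 3 ✓, 339 mod 9 = 6 ✓.

x ≡ 339 (mod 504).


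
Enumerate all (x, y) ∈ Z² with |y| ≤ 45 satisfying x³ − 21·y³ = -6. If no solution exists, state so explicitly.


The equation is x³ - 21y³ = -6. For fixed y, x³ = 21·y³ − 6, so a solution requires the RHS to be a perfect cube.
Strategy: iterate y from -45 to 45, compute RHS = 21·y³ − 6, and check whether it is a (positive or negative) perfect cube.
Check small values of y:
  y = 0: RHS = -6 is not a perfect cube.
  y = 1: RHS = 15 is not a perfect cube.
  y = -1: RHS = -27 = (-3)³ ⇒ x = -3 works.
  y = 2: RHS = 162 is not a perfect cube.
  y = -2: RHS = -174 is not a perfect cube.
  y = 3: RHS = 561 is not a perfect cube.
  y = -3: RHS = -573 is not a perfect cube.
Continuing the search up to |y| = 45 finds no further solutions beyond those listed.
Collected solutions: (-3, -1).

Solutions (with |y| ≤ 45): (-3, -1).


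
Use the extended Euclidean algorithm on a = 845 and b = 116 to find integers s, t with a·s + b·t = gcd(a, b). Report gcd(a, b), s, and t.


Euclidean algorithm on (845, 116) — divide until remainder is 0:
  845 = 7 · 116 + 33
  116 = 3 · 33 + 17
  33 = 1 · 17 + 16
  17 = 1 · 16 + 1
  16 = 16 · 1 + 0
gcd(845, 116) = 1.
Track Bezout coefficients alongside the remainders: start with r₀ = 845 = a·1 + b·0 (s = 1, t = 0) and r₁ = 116 = a·0 + b·1 (s = 0, t = 1); each new remainder r_{k+1} = r_{k-1} − q_k·r_k inherits s_{k+1} = s_{k-1} − q_k·s_k, t_{k+1} = t_{k-1} − q_k·t_k, so r_k = a·s_k + b·t_k at every step:
  q = 7: r = 33, s = 1 − 7·0 = 1, t = 0 − 7·1 = -7  (check: 845·1 + 116·(-7) = 33)
  q = 3: r = 17, s = 0 − 3·1 = -3, t = 1 − 3·(-7) = 22  (check: 845·(-3) + 116·22 = 17)
  q = 1: r = 16, s = 1 − 1·(-3) = 4, t = -7 − 1·22 = -29  (check: 845·4 + 116·(-29) = 16)
  q = 1: r = 1, s = -3 − 1·4 = -7, t = 22 − 1·(-29) = 51  (check: 845·(-7) + 116·51 = 1)
The row with r = 1 (the gcd) gives the Bezout coefficients s = -7, t = 51.
Result: 845 · (-7) + 116 · (51) = 1.

gcd(845, 116) = 1; s = -7, t = 51 (check: 845·(-7) + 116·51 = 1).


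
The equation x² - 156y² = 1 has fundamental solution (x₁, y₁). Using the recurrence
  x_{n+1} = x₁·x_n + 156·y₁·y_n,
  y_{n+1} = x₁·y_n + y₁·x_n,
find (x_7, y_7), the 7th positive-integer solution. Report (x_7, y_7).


Step 1: Find the fundamental solution (x₁, y₁) of x² - 156y² = 1.
  Expand √156 as a continued fraction. a₀ = ⌊√156⌋ = 12; iterate m_{k+1} = d_k·a_k − m_k, d_{k+1} = (156 − m_{k+1}²)/d_k, a_{k+1} = ⌊(a₀ + m_{k+1})/d_{k+1}⌋ (starting m₀ = 0, d₀ = 1), with convergents p_k = a_k·p_{k-1} + p_{k-2}, q_k = a_k·q_{k-1} + q_{k-2} (p₋₁ = 1, q₋₁ = 0):
  k = 0: a₀ = 12; p₀/q₀ = 12/1; p₀² − 156·q₀² = 144 − 156 = -12.
  k = 1: m = 12, d = 12, a = ⌊(12 + 12)/12⌋ = 2; p/q = (2·12 + 1)/(2·1 + 0) = 25/2; p² − 156·q² = 625 − 624 = 1.
  The first convergent with p² − 156·q² = 1 gives the fundamental solution (x₁, y₁) = (25, 2).
Step 2: Apply the recurrence (x_{n+1}, y_{n+1}) = (x₁x_n + 156y₁y_n, x₁y_n + y₁x_n) repeatedly.
  From (x_1, y_1) = (25, 2): x_2 = 25·25 + 156·2·2 = 1249; y_2 = 25·2 + 2·25 = 100.
  From (x_2, y_2) = (1249, 100): x_3 = 25·1249 + 156·2·100 = 62425; y_3 = 25·100 + 2·1249 = 4998.
  From (x_3, y_3) = (62425, 4998): x_4 = 25·62425 + 156·2·4998 = 3120001; y_4 = 25·4998 + 2·62425 = 249800.
  From (x_4, y_4) = (3120001, 249800): x_5 = 25·3120001 + 156·2·249800 = 155937625; y_5 = 25·249800 + 2·3120001 = 12485002.
  From (x_5, y_5) = (155937625, 12485002): x_6 = 25·155937625 + 156·2·12485002 = 7793761249; y_6 = 25·12485002 + 2·155937625 = 624000300.
  From (x_6, y_6) = (7793761249, 624000300): x_7 = 25·7793761249 + 156·2·624000300 = 389532124825; y_7 = 25·624000300 + 2·7793761249 = 31187529998.
Step 3: Verify x_7² - 156·y_7² = 151735276270679381280625 - 151735276270679381280624 = 1 (should be 1). ✓

(x_1, y_1) = (25, 2); (x_7, y_7) = (389532124825, 31187529998).


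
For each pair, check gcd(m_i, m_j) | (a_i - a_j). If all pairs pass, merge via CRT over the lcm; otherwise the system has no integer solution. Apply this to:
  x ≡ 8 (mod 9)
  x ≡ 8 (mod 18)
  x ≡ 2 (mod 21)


Moduli 9, 18, 21 are not pairwise coprime, so CRT works modulo lcm(m_i) when all pairwise compatibility conditions hold.
Pairwise compatibility: gcd(m_i, m_j) must divide a_i - a_j for every pair.
Merge one congruence at a time:
  Start: x ≡ 8 (mod 9).
  Combine with x ≡ 8 (mod 18): gcd(9, 18) = 9; 8 - 8 = 0, which IS divisible by 9, so compatible.
    Write x = 8 + 9·t and substitute into x ≡ 8 (mod 18): 9·t ≡ 8 − 8 = 0 (mod 18).
    Divide the congruence (and modulus) by g = 9: 1·t ≡ 0 (mod 2).
    So t ≡ 0 (mod 2).
    Then x = 8 + 9·0 = 8, valid modulo lcm(9, 18) = 18: x ≡ 8 (mod 18).
  Combine with x ≡ 2 (mod 21): gcd(18, 21) = 3; 2 - 8 = -6, which IS divisible by 3, so compatible.
    Write x = 8 + 18·t and substitute into x ≡ 2 (mod 21): 18·t ≡ 2 − 8 = -6 (mod 21).
    Divide the congruence (and modulus) by g = 3: 6·t ≡ -2 (mod 7).
    Reduce coefficients mod 7: 6·t ≡ 5 (mod 7).
    The inverse of 6 mod 7 is 6 (since 6·6 = 36 = 5·7 + 1), so t ≡ 6·5 = 30 ≡ 2 (mod 7).
    Then x = 8 + 18·2 = 44, valid modulo lcm(18, 21) = 126: x ≡ 44 (mod 126).
Verify: 44 mod 9 = 8, 44 mod 18 = 8, 44 mod 21 = 2.

x ≡ 44 (mod 126).


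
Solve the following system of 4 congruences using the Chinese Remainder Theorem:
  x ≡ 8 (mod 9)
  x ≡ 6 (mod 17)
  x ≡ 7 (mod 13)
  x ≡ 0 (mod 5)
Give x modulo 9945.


Product of moduli M = 9 · 17 · 13 · 5 = 9945.
Merge one congruence at a time:
  Start: x ≡ 8 (mod 9).
  Combine with x ≡ 6 (mod 17); new modulus lcm = 153.
    Write x = 8 + 9·t and substitute into x ≡ 6 (mod 17): 9·t ≡ 6 − 8 = -2 (mod 17).
    Reduce coefficients mod 17: 9·t ≡ 15 (mod 17).
    The inverse of 9 mod 17 is 2 (since 9·2 = 18 = 1·17 + 1), so t ≡ 2·15 = 30 ≡ 13 (mod 17).
    Then x = 8 + 9·13 = 125, valid modulo lcm(9, 17) = 153: x ≡ 125 (mod 153).
  Combine with x ≡ 7 (mod 13); new modulus lcm = 1989.
    Write x = 125 + 153·t and substitute into x ≡ 7 (mod 13): 153·t ≡ 7 − 125 = -118 (mod 13).
    Reduce coefficients mod 13: 10·t ≡ 12 (mod 13).
    The inverse of 10 mod 13 is 4 (since 10·4 = 40 = 3·13 + 1), so t ≡ 4·12 = 48 ≡ 9 (mod 13).
    Then x = 125 + 153·9 = 1502, valid modulo lcm(153, 13) = 1989: x ≡ 1502 (mod 1989).
  Combine with x ≡ 0 (mod 5); new modulus lcm = 9945.
    Write x = 1502 + 1989·t and substitute into x ≡ 0 (mod 5): 1989·t ≡ 0 − 1502 = -1502 (mod 5).
    Reduce coefficients mod 5: 4·t ≡ 3 (mod 5).
    The inverse of 4 mod 5 is 4 (since 4·4 = 16 = 3·5 + 1), so t ≡ 4·3 = 12 ≡ 2 (mod 5).
    Then x = 1502 + 1989·2 = 5480, valid modulo lcm(1989, 5) = 9945: x ≡ 5480 (mod 9945).
Verify against each original: 5480 mod 9 = 8, 5480 mod 17 = 6, 5480 mod 13 = 7, 5480 mod 5 = 0.

x ≡ 5480 (mod 9945).


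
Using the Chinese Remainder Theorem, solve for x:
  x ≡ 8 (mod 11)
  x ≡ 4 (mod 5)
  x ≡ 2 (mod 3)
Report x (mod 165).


Moduli 11, 5, 3 are pairwise coprime; by CRT there is a unique solution modulo M = 11 · 5 · 3 = 165.
Solve pairwise, accumulating the modulus:
  Start with x ≡ 8 (mod 11).
  Combine with x ≡ 4 (mod 5): since gcd(11, 5) = 1, we get a unique residue mod 55.
    Write x = 8 + 11·t and substitute into x ≡ 4 (mod 5): 11·t ≡ 4 − 8 = -4 (mod 5).
    Reduce coefficients mod 5: 1·t ≡ 1 (mod 5).
    So t ≡ 1 (mod 5).
    Then x = 8 + 11·1 = 19, valid modulo lcm(11, 5) = 55: x ≡ 19 (mod 55).
  Combine with x ≡ 2 (mod 3): since gcd(55, 3) = 1, we get a unique residue mod 165.
    Write x = 19 + 55·t and substitute into x ≡ 2 (mod 3): 55·t ≡ 2 − 19 = -17 (mod 3).
    Reduce coefficients mod 3: 1·t ≡ 1 (mod 3).
    So t ≡ 1 (mod 3).
    Then x = 19 + 55·1 = 74, valid modulo lcm(55, 3) = 165: x ≡ 74 (mod 165).
Verify: 74 mod 11 = 8 ✓, 74 mod 5 = 4 ✓, 74 mod 3 = 2 ✓.

x ≡ 74 (mod 165).


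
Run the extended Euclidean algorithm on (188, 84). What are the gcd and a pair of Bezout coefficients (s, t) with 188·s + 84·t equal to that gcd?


Euclidean algorithm on (188, 84) — divide until remainder is 0:
  188 = 2 · 84 + 20
  84 = 4 · 20 + 4
  20 = 5 · 4 + 0
gcd(188, 84) = 4.
Track Bezout coefficients alongside the remainders: start with r₀ = 188 = a·1 + b·0 (s = 1, t = 0) and r₁ = 84 = a·0 + b·1 (s = 0, t = 1); each new remainder r_{k+1} = r_{k-1} − q_k·r_k inherits s_{k+1} = s_{k-1} − q_k·s_k, t_{k+1} = t_{k-1} − q_k·t_k, so r_k = a·s_k + b·t_k at every step:
  q = 2: r = 20, s = 1 − 2·0 = 1, t = 0 − 2·1 = -2  (check: 188·1 + 84·(-2) = 20)
  q = 4: r = 4, s = 0 − 4·1 = -4, t = 1 − 4·(-2) = 9  (check: 188·(-4) + 84·9 = 4)
The row with r = 4 (the gcd) gives the Bezout coefficients s = -4, t = 9.
Result: 188 · (-4) + 84 · (9) = 4.

gcd(188, 84) = 4; s = -4, t = 9 (check: 188·(-4) + 84·9 = 4).


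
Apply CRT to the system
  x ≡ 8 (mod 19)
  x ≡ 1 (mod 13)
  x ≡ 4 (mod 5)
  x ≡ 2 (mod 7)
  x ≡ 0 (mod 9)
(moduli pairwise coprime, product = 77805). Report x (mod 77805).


Product of moduli M = 19 · 13 · 5 · 7 · 9 = 77805.
Merge one congruence at a time:
  Start: x ≡ 8 (mod 19).
  Combine with x ≡ 1 (mod 13); new modulus lcm = 247.
    Write x = 8 + 19·t and substitute into x ≡ 1 (mod 13): 19·t ≡ 1 − 8 = -7 (mod 13).
    Reduce coefficients mod 13: 6·t ≡ 6 (mod 13).
    The inverse of 6 mod 13 is 11 (since 6·11 = 66 = 5·13 + 1), so t ≡ 11·6 = 66 ≡ 1 (mod 13).
    Then x = 8 + 19·1 = 27, valid modulo lcm(19, 13) = 247: x ≡ 27 (mod 247).
  Combine with x ≡ 4 (mod 5); new modulus lcm = 1235.
    Write x = 27 + 247·t and substitute into x ≡ 4 (mod 5): 247·t ≡ 4 − 27 = -23 (mod 5).
    Reduce coefficients mod 5: 2·t ≡ 2 (mod 5).
    The inverse of 2 mod 5 is 3 (since 2·3 = 6 = 1·5 + 1), so t ≡ 3·2 = 6 ≡ 1 (mod 5).
    Then x = 27 + 247·1 = 274, valid modulo lcm(247, 5) = 1235: x ≡ 274 (mod 1235).
  Combine with x ≡ 2 (mod 7); new modulus lcm = 8645.
    Write x = 274 + 1235·t and substitute into x ≡ 2 (mod 7): 1235·t ≡ 2 − 274 = -272 (mod 7).
    Reduce coefficients mod 7: 3·t ≡ 1 (mod 7).
    The inverse of 3 mod 7 is 5 (since 3·5 = 15 = 2·7 + 1), so t ≡ 5·1 = 5 ≡ 5 (mod 7).
    Then x = 274 + 1235·5 = 6449, valid modulo lcm(1235, 7) = 8645: x ≡ 6449 (mod 8645).
  Combine with x ≡ 0 (mod 9); new modulus lcm = 77805.
    Write x = 6449 + 8645·t and substitute into x ≡ 0 (mod 9): 8645·t ≡ 0 − 6449 = -6449 (mod 9).
    Reduce coefficients mod 9: 5·t ≡ 4 (mod 9).
    The inverse of 5 mod 9 is 2 (since 5·2 = 10 = 1·9 + 1), so t ≡ 2·4 = 8 ≡ 8 (mod 9).
    Then x = 6449 + 8645·8 = 75609, valid modulo lcm(8645, 9) = 77805: x ≡ 75609 (mod 77805).
Verify against each original: 75609 mod 19 = 8, 75609 mod 13 = 1, 75609 mod 5 = 4, 75609 mod 7 = 2, 75609 mod 9 = 0.

x ≡ 75609 (mod 77805).


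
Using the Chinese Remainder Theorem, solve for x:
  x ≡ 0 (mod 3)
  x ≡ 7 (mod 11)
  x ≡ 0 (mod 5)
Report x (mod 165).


Moduli 3, 11, 5 are pairwise coprime; by CRT there is a unique solution modulo M = 3 · 11 · 5 = 165.
Solve pairwise, accumulating the modulus:
  Start with x ≡ 0 (mod 3).
  Combine with x ≡ 7 (mod 11): since gcd(3, 11) = 1, we get a unique residue mod 33.
    Write x = 0 + 3·t and substitute into x ≡ 7 (mod 11): 3·t ≡ 7 − 0 = 7 (mod 11).
    The inverse of 3 mod 11 is 4 (since 3·4 = 12 = 1·11 + 1), so t ≡ 4·7 = 28 ≡ 6 (mod 11).
    Then x = 0 + 3·6 = 18, valid modulo lcm(3, 11) = 33: x ≡ 18 (mod 33).
  Combine with x ≡ 0 (mod 5): since gcd(33, 5) = 1, we get a unique residue mod 165.
    Write x = 18 + 33·t and substitute into x ≡ 0 (mod 5): 33·t ≡ 0 − 18 = -18 (mod 5).
    Reduce coefficients mod 5: 3·t ≡ 2 (mod 5).
    The inverse of 3 mod 5 is 2 (since 3·2 = 6 = 1·5 + 1), so t ≡ 2·2 = 4 ≡ 4 (mod 5).
    Then x = 18 + 33·4 = 150, valid modulo lcm(33, 5) = 165: x ≡ 150 (mod 165).
Verify: 150 mod 3 = 0 ✓, 150 mod 11 = 7 ✓, 150 mod 5 = 0 ✓.

x ≡ 150 (mod 165).


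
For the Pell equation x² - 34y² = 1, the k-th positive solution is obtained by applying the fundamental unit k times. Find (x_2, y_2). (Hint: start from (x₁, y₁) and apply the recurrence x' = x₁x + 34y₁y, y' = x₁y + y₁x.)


Step 1: Find the fundamental solution (x₁, y₁) of x² - 34y² = 1.
  Expand √34 as a continued fraction. a₀ = ⌊√34⌋ = 5; iterate m_{k+1} = d_k·a_k − m_k, d_{k+1} = (34 − m_{k+1}²)/d_k, a_{k+1} = ⌊(a₀ + m_{k+1})/d_{k+1}⌋ (starting m₀ = 0, d₀ = 1), with convergents p_k = a_k·p_{k-1} + p_{k-2}, q_k = a_k·q_{k-1} + q_{k-2} (p₋₁ = 1, q₋₁ = 0):
  k = 0: a₀ = 5; p₀/q₀ = 5/1; p₀² − 34·q₀² = 25 − 34 = -9.
  k = 1: m = 5, d = 9, a = ⌊(5 + 5)/9⌋ = 1; p/q = (1·5 + 1)/(1·1 + 0) = 6/1; p² − 34·q² = 36 − 34 = 2.
  k = 2: m = 4, d = 2, a = ⌊(5 + 4)/2⌋ = 4; p/q = (4·6 + 5)/(4·1 + 1) = 29/5; p² − 34·q² = 841 − 850 = -9.
  k = 3: m = 4, d = 9, a = ⌊(5 + 4)/9⌋ = 1; p/q = (1·29 + 6)/(1·5 + 1) = 35/6; p² − 34·q² = 1225 − 1224 = 1.
  The first convergent with p² − 34·q² = 1 gives the fundamental solution (x₁, y₁) = (35, 6).
Step 2: Apply the recurrence (x_{n+1}, y_{n+1}) = (x₁x_n + 34y₁y_n, x₁y_n + y₁x_n) repeatedly.
  From (x_1, y_1) = (35, 6): x_2 = 35·35 + 34·6·6 = 2449; y_2 = 35·6 + 6·35 = 420.
Step 3: Verify x_2² - 34·y_2² = 5997601 - 5997600 = 1 (should be 1). ✓

(x_1, y_1) = (35, 6); (x_2, y_2) = (2449, 420).


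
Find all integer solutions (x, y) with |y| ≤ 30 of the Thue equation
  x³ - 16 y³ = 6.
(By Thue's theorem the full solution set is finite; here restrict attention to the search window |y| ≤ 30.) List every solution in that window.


The equation is x³ - 16y³ = 6. For fixed y, x³ = 16·y³ + 6, so a solution requires the RHS to be a perfect cube.
Strategy: iterate y from -30 to 30, compute RHS = 16·y³ + 6, and check whether it is a (positive or negative) perfect cube.
Check small values of y:
  y = 0: RHS = 6 is not a perfect cube.
  y = 1: RHS = 22 is not a perfect cube.
  y = -1: RHS = -10 is not a perfect cube.
  y = 2: RHS = 134 is not a perfect cube.
  y = -2: RHS = -122 is not a perfect cube.
  y = 3: RHS = 438 is not a perfect cube.
  y = -3: RHS = -426 is not a perfect cube.
Continuing the search up to |y| = 30 finds no solutions either.
No (x, y) in the scanned range satisfies the equation.

No integer solutions with |y| ≤ 30.


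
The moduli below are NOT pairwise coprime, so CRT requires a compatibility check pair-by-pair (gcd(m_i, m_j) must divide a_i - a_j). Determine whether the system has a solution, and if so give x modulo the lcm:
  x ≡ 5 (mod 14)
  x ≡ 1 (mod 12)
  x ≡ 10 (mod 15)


Moduli 14, 12, 15 are not pairwise coprime, so CRT works modulo lcm(m_i) when all pairwise compatibility conditions hold.
Pairwise compatibility: gcd(m_i, m_j) must divide a_i - a_j for every pair.
Merge one congruence at a time:
  Start: x ≡ 5 (mod 14).
  Combine with x ≡ 1 (mod 12): gcd(14, 12) = 2; 1 - 5 = -4, which IS divisible by 2, so compatible.
    Write x = 5 + 14·t and substitute into x ≡ 1 (mod 12): 14·t ≡ 1 − 5 = -4 (mod 12).
    Divide the congruence (and modulus) by g = 2: 7·t ≡ -2 (mod 6).
    Reduce coefficients mod 6: 1·t ≡ 4 (mod 6).
    So t ≡ 4 (mod 6).
    Then x = 5 + 14·4 = 61, valid modulo lcm(14, 12) = 84: x ≡ 61 (mod 84).
  Combine with x ≡ 10 (mod 15): gcd(84, 15) = 3; 10 - 61 = -51, which IS divisible by 3, so compatible.
    Write x = 61 + 84·t and substitute into x ≡ 10 (mod 15): 84·t ≡ 10 − 61 = -51 (mod 15).
    Divide the congruence (and modulus) by g = 3: 28·t ≡ -17 (mod 5).
    Reduce coefficients mod 5: 3·t ≡ 3 (mod 5).
    The inverse of 3 mod 5 is 2 (since 3·2 = 6 = 1·5 + 1), so t ≡ 2·3 = 6 ≡ 1 (mod 5).
    Then x = 61 + 84·1 = 145, valid modulo lcm(84, 15) = 420: x ≡ 145 (mod 420).
Verify: 145 mod 14 = 5, 145 mod 12 = 1, 145 mod 15 = 10.

x ≡ 145 (mod 420).


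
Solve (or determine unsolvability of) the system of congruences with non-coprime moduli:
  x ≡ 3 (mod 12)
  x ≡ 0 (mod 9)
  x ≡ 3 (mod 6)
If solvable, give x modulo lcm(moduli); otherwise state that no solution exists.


Moduli 12, 9, 6 are not pairwise coprime, so CRT works modulo lcm(m_i) when all pairwise compatibility conditions hold.
Pairwise compatibility: gcd(m_i, m_j) must divide a_i - a_j for every pair.
Merge one congruence at a time:
  Start: x ≡ 3 (mod 12).
  Combine with x ≡ 0 (mod 9): gcd(12, 9) = 3; 0 - 3 = -3, which IS divisible by 3, so compatible.
    Write x = 3 + 12·t and substitute into x ≡ 0 (mod 9): 12·t ≡ 0 − 3 = -3 (mod 9).
    Divide the congruence (and modulus) by g = 3: 4·t ≡ -1 (mod 3).
    Reduce coefficients mod 3: 1·t ≡ 2 (mod 3).
    So t ≡ 2 (mod 3).
    Then x = 3 + 12·2 = 27, valid modulo lcm(12, 9) = 36: x ≡ 27 (mod 36).
  Combine with x ≡ 3 (mod 6): gcd(36, 6) = 6; 3 - 27 = -24, which IS divisible by 6, so compatible.
    Write x = 27 + 36·t and substitute into x ≡ 3 (mod 6): 36·t ≡ 3 − 27 = -24 (mod 6).
    Divide the congruence (and modulus) by g = 6: 6·t ≡ -4 (mod 1).
    Modulo 1 every t works; take t = 0.
    Then x = 27 + 36·0 = 27, valid modulo lcm(36, 6) = 36: x ≡ 27 (mod 36).
Verify: 27 mod 12 = 3, 27 mod 9 = 0, 27 mod 6 = 3.

x ≡ 27 (mod 36).


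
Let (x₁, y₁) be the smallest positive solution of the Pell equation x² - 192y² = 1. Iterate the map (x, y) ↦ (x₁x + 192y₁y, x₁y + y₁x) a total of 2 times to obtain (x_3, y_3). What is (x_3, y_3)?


Step 1: Find the fundamental solution (x₁, y₁) of x² - 192y² = 1.
  Expand √192 as a continued fraction. a₀ = ⌊√192⌋ = 13; iterate m_{k+1} = d_k·a_k − m_k, d_{k+1} = (192 − m_{k+1}²)/d_k, a_{k+1} = ⌊(a₀ + m_{k+1})/d_{k+1}⌋ (starting m₀ = 0, d₀ = 1), with convergents p_k = a_k·p_{k-1} + p_{k-2}, q_k = a_k·q_{k-1} + q_{k-2} (p₋₁ = 1, q₋₁ = 0):
  k = 0: a₀ = 13; p₀/q₀ = 13/1; p₀² − 192·q₀² = 169 − 192 = -23.
  k = 1: m = 13, d = 23, a = ⌊(13 + 13)/23⌋ = 1; p/q = (1·13 + 1)/(1·1 + 0) = 14/1; p² − 192·q² = 196 − 192 = 4.
  k = 2: m = 10, d = 4, a = ⌊(13 + 10)/4⌋ = 5; p/q = (5·14 + 13)/(5·1 + 1) = 83/6; p² − 192·q² = 6889 − 6912 = -23.
  k = 3: m = 10, d = 23, a = ⌊(13 + 10)/23⌋ = 1; p/q = (1·83 + 14)/(1·6 + 1) = 97/7; p² − 192·q² = 9409 − 9408 = 1.
  The first convergent with p² − 192·q² = 1 gives the fundamental solution (x₁, y₁) = (97, 7).
Step 2: Apply the recurrence (x_{n+1}, y_{n+1}) = (x₁x_n + 192y₁y_n, x₁y_n + y₁x_n) repeatedly.
  From (x_1, y_1) = (97, 7): x_2 = 97·97 + 192·7·7 = 18817; y_2 = 97·7 + 7·97 = 1358.
  From (x_2, y_2) = (18817, 1358): x_3 = 97·18817 + 192·7·1358 = 3650401; y_3 = 97·1358 + 7·18817 = 263445.
Step 3: Verify x_3² - 192·y_3² = 13325427460801 - 13325427460800 = 1 (should be 1). ✓

(x_1, y_1) = (97, 7); (x_3, y_3) = (3650401, 263445).


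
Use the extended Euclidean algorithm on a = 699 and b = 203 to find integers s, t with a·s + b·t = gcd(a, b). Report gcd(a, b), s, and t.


Euclidean algorithm on (699, 203) — divide until remainder is 0:
  699 = 3 · 203 + 90
  203 = 2 · 90 + 23
  90 = 3 · 23 + 21
  23 = 1 · 21 + 2
  21 = 10 · 2 + 1
  2 = 2 · 1 + 0
gcd(699, 203) = 1.
Track Bezout coefficients alongside the remainders: start with r₀ = 699 = a·1 + b·0 (s = 1, t = 0) and r₁ = 203 = a·0 + b·1 (s = 0, t = 1); each new remainder r_{k+1} = r_{k-1} − q_k·r_k inherits s_{k+1} = s_{k-1} − q_k·s_k, t_{k+1} = t_{k-1} − q_k·t_k, so r_k = a·s_k + b·t_k at every step:
  q = 3: r = 90, s = 1 − 3·0 = 1, t = 0 − 3·1 = -3  (check: 699·1 + 203·(-3) = 90)
  q = 2: r = 23, s = 0 − 2·1 = -2, t = 1 − 2·(-3) = 7  (check: 699·(-2) + 203·7 = 23)
  q = 3: r = 21, s = 1 − 3·(-2) = 7, t = -3 − 3·7 = -24  (check: 699·7 + 203·(-24) = 21)
  q = 1: r = 2, s = -2 − 1·7 = -9, t = 7 − 1·(-24) = 31  (check: 699·(-9) + 203·31 = 2)
  q = 10: r = 1, s = 7 − 10·(-9) = 97, t = -24 − 10·31 = -334  (check: 699·97 + 203·(-334) = 1)
The row with r = 1 (the gcd) gives the Bezout coefficients s = 97, t = -334.
Result: 699 · (97) + 203 · (-334) = 1.

gcd(699, 203) = 1; s = 97, t = -334 (check: 699·97 + 203·(-334) = 1).


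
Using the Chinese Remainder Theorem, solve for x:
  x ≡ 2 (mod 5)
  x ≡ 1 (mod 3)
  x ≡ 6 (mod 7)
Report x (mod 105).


Moduli 5, 3, 7 are pairwise coprime; by CRT there is a unique solution modulo M = 5 · 3 · 7 = 105.
Solve pairwise, accumulating the modulus:
  Start with x ≡ 2 (mod 5).
  Combine with x ≡ 1 (mod 3): since gcd(5, 3) = 1, we get a unique residue mod 15.
    Write x = 2 + 5·t and substitute into x ≡ 1 (mod 3): 5·t ≡ 1 − 2 = -1 (mod 3).
    Reduce coefficients mod 3: 2·t ≡ 2 (mod 3).
    The inverse of 2 mod 3 is 2 (since 2·2 = 4 = 1·3 + 1), so t ≡ 2·2 = 4 ≡ 1 (mod 3).
    Then x = 2 + 5·1 = 7, valid modulo lcm(5, 3) = 15: x ≡ 7 (mod 15).
  Combine with x ≡ 6 (mod 7): since gcd(15, 7) = 1, we get a unique residue mod 105.
    Write x = 7 + 15·t and substitute into x ≡ 6 (mod 7): 15·t ≡ 6 − 7 = -1 (mod 7).
    Reduce coefficients mod 7: 1·t ≡ 6 (mod 7).
    So t ≡ 6 (mod 7).
    Then x = 7 + 15·6 = 97, valid modulo lcm(15, 7) = 105: x ≡ 97 (mod 105).
Verify: 97 mod 5 = 2 ✓, 97 mod 3 = 1 ✓, 97 mod 7 = 6 ✓.

x ≡ 97 (mod 105).


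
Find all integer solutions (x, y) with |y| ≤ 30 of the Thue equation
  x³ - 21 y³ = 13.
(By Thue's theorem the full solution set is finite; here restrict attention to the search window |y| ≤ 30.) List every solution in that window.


The equation is x³ - 21y³ = 13. For fixed y, x³ = 21·y³ + 13, so a solution requires the RHS to be a perfect cube.
Strategy: iterate y from -30 to 30, compute RHS = 21·y³ + 13, and check whether it is a (positive or negative) perfect cube.
Check small values of y:
  y = 0: RHS = 13 is not a perfect cube.
  y = 1: RHS = 34 is not a perfect cube.
  y = -1: RHS = -8 = (-2)³ ⇒ x = -2 works.
  y = 2: RHS = 181 is not a perfect cube.
  y = -2: RHS = -155 is not a perfect cube.
  y = 3: RHS = 580 is not a perfect cube.
  y = -3: RHS = -554 is not a perfect cube.
Continuing, at y = -4: RHS = -1331 = (-11)³ ⇒ x = -11 works.
Searching the remaining y in |y| ≤ 30 finds no further solutions.
Collected solutions: (-2, -1), (-11, -4).

Solutions (with |y| ≤ 30): (-2, -1), (-11, -4).


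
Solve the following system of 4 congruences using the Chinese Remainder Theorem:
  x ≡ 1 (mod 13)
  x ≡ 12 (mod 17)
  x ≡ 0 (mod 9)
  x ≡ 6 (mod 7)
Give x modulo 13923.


Product of moduli M = 13 · 17 · 9 · 7 = 13923.
Merge one congruence at a time:
  Start: x ≡ 1 (mod 13).
  Combine with x ≡ 12 (mod 17); new modulus lcm = 221.
    Write x = 1 + 13·t and substitute into x ≡ 12 (mod 17): 13·t ≡ 12 − 1 = 11 (mod 17).
    The inverse of 13 mod 17 is 4 (since 13·4 = 52 = 3·17 + 1), so t ≡ 4·11 = 44 ≡ 10 (mod 17).
    Then x = 1 + 13·10 = 131, valid modulo lcm(13, 17) = 221: x ≡ 131 (mod 221).
  Combine with x ≡ 0 (mod 9); new modulus lcm = 1989.
    Write x = 131 + 221·t and substitute into x ≡ 0 (mod 9): 221·t ≡ 0 − 131 = -131 (mod 9).
    Reduce coefficients mod 9: 5·t ≡ 4 (mod 9).
    The inverse of 5 mod 9 is 2 (since 5·2 = 10 = 1·9 + 1), so t ≡ 2·4 = 8 ≡ 8 (mod 9).
    Then x = 131 + 221·8 = 1899, valid modulo lcm(221, 9) = 1989: x ≡ 1899 (mod 1989).
  Combine with x ≡ 6 (mod 7); new modulus lcm = 13923.
    Write x = 1899 + 1989·t and substitute into x ≡ 6 (mod 7): 1989·t ≡ 6 − 1899 = -1893 (mod 7).
    Reduce coefficients mod 7: 1·t ≡ 4 (mod 7).
    So t ≡ 4 (mod 7).
    Then x = 1899 + 1989·4 = 9855, valid modulo lcm(1989, 7) = 13923: x ≡ 9855 (mod 13923).
Verify against each original: 9855 mod 13 = 1, 9855 mod 17 = 12, 9855 mod 9 = 0, 9855 mod 7 = 6.

x ≡ 9855 (mod 13923).


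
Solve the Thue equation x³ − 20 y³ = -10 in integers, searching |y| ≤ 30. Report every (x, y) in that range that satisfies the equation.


The equation is x³ - 20y³ = -10. For fixed y, x³ = 20·y³ − 10, so a solution requires the RHS to be a perfect cube.
Strategy: iterate y from -30 to 30, compute RHS = 20·y³ − 10, and check whether it is a (positive or negative) perfect cube.
Check small values of y:
  y = 0: RHS = -10 is not a perfect cube.
  y = 1: RHS = 10 is not a perfect cube.
  y = -1: RHS = -30 is not a perfect cube.
  y = 2: RHS = 150 is not a perfect cube.
  y = -2: RHS = -170 is not a perfect cube.
  y = 3: RHS = 530 is not a perfect cube.
  y = -3: RHS = -550 is not a perfect cube.
Continuing the search up to |y| = 30 finds no solutions either.
No (x, y) in the scanned range satisfies the equation.

No integer solutions with |y| ≤ 30.


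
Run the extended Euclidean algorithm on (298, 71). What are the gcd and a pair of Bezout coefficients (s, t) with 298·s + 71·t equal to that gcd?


Euclidean algorithm on (298, 71) — divide until remainder is 0:
  298 = 4 · 71 + 14
  71 = 5 · 14 + 1
  14 = 14 · 1 + 0
gcd(298, 71) = 1.
Track Bezout coefficients alongside the remainders: start with r₀ = 298 = a·1 + b·0 (s = 1, t = 0) and r₁ = 71 = a·0 + b·1 (s = 0, t = 1); each new remainder r_{k+1} = r_{k-1} − q_k·r_k inherits s_{k+1} = s_{k-1} − q_k·s_k, t_{k+1} = t_{k-1} − q_k·t_k, so r_k = a·s_k + b·t_k at every step:
  q = 4: r = 14, s = 1 − 4·0 = 1, t = 0 − 4·1 = -4  (check: 298·1 + 71·(-4) = 14)
  q = 5: r = 1, s = 0 − 5·1 = -5, t = 1 − 5·(-4) = 21  (check: 298·(-5) + 71·21 = 1)
The row with r = 1 (the gcd) gives the Bezout coefficients s = -5, t = 21.
Result: 298 · (-5) + 71 · (21) = 1.

gcd(298, 71) = 1; s = -5, t = 21 (check: 298·(-5) + 71·21 = 1).


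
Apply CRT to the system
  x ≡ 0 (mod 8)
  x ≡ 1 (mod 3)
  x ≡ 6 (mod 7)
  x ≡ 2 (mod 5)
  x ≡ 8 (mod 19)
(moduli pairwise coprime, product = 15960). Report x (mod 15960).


Product of moduli M = 8 · 3 · 7 · 5 · 19 = 15960.
Merge one congruence at a time:
  Start: x ≡ 0 (mod 8).
  Combine with x ≡ 1 (mod 3); new modulus lcm = 24.
    Write x = 0 + 8·t and substitute into x ≡ 1 (mod 3): 8·t ≡ 1 − 0 = 1 (mod 3).
    Reduce coefficients mod 3: 2·t ≡ 1 (mod 3).
    The inverse of 2 mod 3 is 2 (since 2·2 = 4 = 1·3 + 1), so t ≡ 2·1 = 2 ≡ 2 (mod 3).
    Then x = 0 + 8·2 = 16, valid modulo lcm(8, 3) = 24: x ≡ 16 (mod 24).
  Combine with x ≡ 6 (mod 7); new modulus lcm = 168.
    Write x = 16 + 24·t and substitute into x ≡ 6 (mod 7): 24·t ≡ 6 − 16 = -10 (mod 7).
    Reduce coefficients mod 7: 3·t ≡ 4 (mod 7).
    The inverse of 3 mod 7 is 5 (since 3·5 = 15 = 2·7 + 1), so t ≡ 5·4 = 20 ≡ 6 (mod 7).
    Then x = 16 + 24·6 = 160, valid modulo lcm(24, 7) = 168: x ≡ 160 (mod 168).
  Combine with x ≡ 2 (mod 5); new modulus lcm = 840.
    Write x = 160 + 168·t and substitute into x ≡ 2 (mod 5): 168·t ≡ 2 − 160 = -158 (mod 5).
    Reduce coefficients mod 5: 3·t ≡ 2 (mod 5).
    The inverse of 3 mod 5 is 2 (since 3·2 = 6 = 1·5 + 1), so t ≡ 2·2 = 4 ≡ 4 (mod 5).
    Then x = 160 + 168·4 = 832, valid modulo lcm(168, 5) = 840: x ≡ 832 (mod 840).
  Combine with x ≡ 8 (mod 19); new modulus lcm = 15960.
    Write x = 832 + 840·t and substitute into x ≡ 8 (mod 19): 840·t ≡ 8 − 832 = -824 (mod 19).
    Reduce coefficients mod 19: 4·t ≡ 12 (mod 19).
    The inverse of 4 mod 19 is 5 (since 4·5 = 20 = 1·19 + 1), so t ≡ 5·12 = 60 ≡ 3 (mod 19).
    Then x = 832 + 840·3 = 3352, valid modulo lcm(840, 19) = 15960: x ≡ 3352 (mod 15960).
Verify against each original: 3352 mod 8 = 0, 3352 mod 3 = 1, 3352 mod 7 = 6, 3352 mod 5 = 2, 3352 mod 19 = 8.

x ≡ 3352 (mod 15960).


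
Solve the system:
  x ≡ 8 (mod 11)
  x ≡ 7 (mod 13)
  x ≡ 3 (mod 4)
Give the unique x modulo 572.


Moduli 11, 13, 4 are pairwise coprime; by CRT there is a unique solution modulo M = 11 · 13 · 4 = 572.
Solve pairwise, accumulating the modulus:
  Start with x ≡ 8 (mod 11).
  Combine with x ≡ 7 (mod 13): since gcd(11, 13) = 1, we get a unique residue mod 143.
    Write x = 8 + 11·t and substitute into x ≡ 7 (mod 13): 11·t ≡ 7 − 8 = -1 (mod 13).
    Reduce coefficients mod 13: 11·t ≡ 12 (mod 13).
    The inverse of 11 mod 13 is 6 (since 11·6 = 66 = 5·13 + 1), so t ≡ 6·12 = 72 ≡ 7 (mod 13).
    Then x = 8 + 11·7 = 85, valid modulo lcm(11, 13) = 143: x ≡ 85 (mod 143).
  Combine with x ≡ 3 (mod 4): since gcd(143, 4) = 1, we get a unique residue mod 572.
    Write x = 85 + 143·t and substitute into x ≡ 3 (mod 4): 143·t ≡ 3 − 85 = -82 (mod 4).
    Reduce coefficients mod 4: 3·t ≡ 2 (mod 4).
    The inverse of 3 mod 4 is 3 (since 3·3 = 9 = 2·4 + 1), so t ≡ 3·2 = 6 ≡ 2 (mod 4).
    Then x = 85 + 143·2 = 371, valid modulo lcm(143, 4) = 572: x ≡ 371 (mod 572).
Verify: 371 mod 11 = 8 ✓, 371 mod 13 = 7 ✓, 371 mod 4 = 3 ✓.

x ≡ 371 (mod 572).


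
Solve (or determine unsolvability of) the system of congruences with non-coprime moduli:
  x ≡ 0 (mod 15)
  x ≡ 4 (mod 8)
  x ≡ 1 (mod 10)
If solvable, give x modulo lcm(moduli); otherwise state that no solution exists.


Moduli 15, 8, 10 are not pairwise coprime, so CRT works modulo lcm(m_i) when all pairwise compatibility conditions hold.
Pairwise compatibility: gcd(m_i, m_j) must divide a_i - a_j for every pair.
Merge one congruence at a time:
  Start: x ≡ 0 (mod 15).
  Combine with x ≡ 4 (mod 8): gcd(15, 8) = 1; 4 - 0 = 4, which IS divisible by 1, so compatible.
    Write x = 0 + 15·t and substitute into x ≡ 4 (mod 8): 15·t ≡ 4 − 0 = 4 (mod 8).
    Reduce coefficients mod 8: 7·t ≡ 4 (mod 8).
    The inverse of 7 mod 8 is 7 (since 7·7 = 49 = 6·8 + 1), so t ≡ 7·4 = 28 ≡ 4 (mod 8).
    Then x = 0 + 15·4 = 60, valid modulo lcm(15, 8) = 120: x ≡ 60 (mod 120).
  Combine with x ≡ 1 (mod 10): gcd(120, 10) = 10, and 1 - 60 = -59 is NOT divisible by 10.
    ⇒ system is inconsistent (no integer solution).

No solution (the system is inconsistent).


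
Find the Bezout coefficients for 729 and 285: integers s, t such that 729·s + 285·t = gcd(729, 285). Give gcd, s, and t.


Euclidean algorithm on (729, 285) — divide until remainder is 0:
  729 = 2 · 285 + 159
  285 = 1 · 159 + 126
  159 = 1 · 126 + 33
  126 = 3 · 33 + 27
  33 = 1 · 27 + 6
  27 = 4 · 6 + 3
  6 = 2 · 3 + 0
gcd(729, 285) = 3.
Track Bezout coefficients alongside the remainders: start with r₀ = 729 = a·1 + b·0 (s = 1, t = 0) and r₁ = 285 = a·0 + b·1 (s = 0, t = 1); each new remainder r_{k+1} = r_{k-1} − q_k·r_k inherits s_{k+1} = s_{k-1} − q_k·s_k, t_{k+1} = t_{k-1} − q_k·t_k, so r_k = a·s_k + b·t_k at every step:
  q = 2: r = 159, s = 1 − 2·0 = 1, t = 0 − 2·1 = -2  (check: 729·1 + 285·(-2) = 159)
  q = 1: r = 126, s = 0 − 1·1 = -1, t = 1 − 1·(-2) = 3  (check: 729·(-1) + 285·3 = 126)
  q = 1: r = 33, s = 1 − 1·(-1) = 2, t = -2 − 1·3 = -5  (check: 729·2 + 285·(-5) = 33)
  q = 3: r = 27, s = -1 − 3·2 = -7, t = 3 − 3·(-5) = 18  (check: 729·(-7) + 285·18 = 27)
  q = 1: r = 6, s = 2 − 1·(-7) = 9, t = -5 − 1·18 = -23  (check: 729·9 + 285·(-23) = 6)
  q = 4: r = 3, s = -7 − 4·9 = -43, t = 18 − 4·(-23) = 110  (check: 729·(-43) + 285·110 = 3)
The row with r = 3 (the gcd) gives the Bezout coefficients s = -43, t = 110.
Result: 729 · (-43) + 285 · (110) = 3.

gcd(729, 285) = 3; s = -43, t = 110 (check: 729·(-43) + 285·110 = 3).


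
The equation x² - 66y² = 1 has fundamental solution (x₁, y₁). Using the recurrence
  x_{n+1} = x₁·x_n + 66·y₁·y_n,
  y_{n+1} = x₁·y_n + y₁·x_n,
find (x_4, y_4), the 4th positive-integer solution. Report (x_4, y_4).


Step 1: Find the fundamental solution (x₁, y₁) of x² - 66y² = 1.
  Expand √66 as a continued fraction. a₀ = ⌊√66⌋ = 8; iterate m_{k+1} = d_k·a_k − m_k, d_{k+1} = (66 − m_{k+1}²)/d_k, a_{k+1} = ⌊(a₀ + m_{k+1})/d_{k+1}⌋ (starting m₀ = 0, d₀ = 1), with convergents p_k = a_k·p_{k-1} + p_{k-2}, q_k = a_k·q_{k-1} + q_{k-2} (p₋₁ = 1, q₋₁ = 0):
  k = 0: a₀ = 8; p₀/q₀ = 8/1; p₀² − 66·q₀² = 64 − 66 = -2.
  k = 1: m = 8, d = 2, a = ⌊(8 + 8)/2⌋ = 8; p/q = (8·8 + 1)/(8·1 + 0) = 65/8; p² − 66·q² = 4225 − 4224 = 1.
  The first convergent with p² − 66·q² = 1 gives the fundamental solution (x₁, y₁) = (65, 8).
Step 2: Apply the recurrence (x_{n+1}, y_{n+1}) = (x₁x_n + 66y₁y_n, x₁y_n + y₁x_n) repeatedly.
  From (x_1, y_1) = (65, 8): x_2 = 65·65 + 66·8·8 = 8449; y_2 = 65·8 + 8·65 = 1040.
  From (x_2, y_2) = (8449, 1040): x_3 = 65·8449 + 66·8·1040 = 1098305; y_3 = 65·1040 + 8·8449 = 135192.
  From (x_3, y_3) = (1098305, 135192): x_4 = 65·1098305 + 66·8·135192 = 142771201; y_4 = 65·135192 + 8·1098305 = 17573920.
Step 3: Verify x_4² - 66·y_4² = 20383615834982401 - 20383615834982400 = 1 (should be 1). ✓

(x_1, y_1) = (65, 8); (x_4, y_4) = (142771201, 17573920).


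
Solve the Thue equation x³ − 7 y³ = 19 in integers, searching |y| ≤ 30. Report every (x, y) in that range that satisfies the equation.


The equation is x³ - 7y³ = 19. For fixed y, x³ = 7·y³ + 19, so a solution requires the RHS to be a perfect cube.
Strategy: iterate y from -30 to 30, compute RHS = 7·y³ + 19, and check whether it is a (positive or negative) perfect cube.
Check small values of y:
  y = 0: RHS = 19 is not a perfect cube.
  y = 1: RHS = 26 is not a perfect cube.
  y = -1: RHS = 12 is not a perfect cube.
  y = 2: RHS = 75 is not a perfect cube.
  y = -2: RHS = -37 is not a perfect cube.
  y = 3: RHS = 208 is not a perfect cube.
  y = -3: RHS = -170 is not a perfect cube.
Continuing the search up to |y| = 30 finds no solutions either.
No (x, y) in the scanned range satisfies the equation.

No integer solutions with |y| ≤ 30.


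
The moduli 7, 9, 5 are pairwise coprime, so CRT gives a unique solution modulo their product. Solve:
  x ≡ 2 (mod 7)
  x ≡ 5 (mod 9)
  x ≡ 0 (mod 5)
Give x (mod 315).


Moduli 7, 9, 5 are pairwise coprime; by CRT there is a unique solution modulo M = 7 · 9 · 5 = 315.
Solve pairwise, accumulating the modulus:
  Start with x ≡ 2 (mod 7).
  Combine with x ≡ 5 (mod 9): since gcd(7, 9) = 1, we get a unique residue mod 63.
    Write x = 2 + 7·t and substitute into x ≡ 5 (mod 9): 7·t ≡ 5 − 2 = 3 (mod 9).
    The inverse of 7 mod 9 is 4 (since 7·4 = 28 = 3·9 + 1), so t ≡ 4·3 = 12 ≡ 3 (mod 9).
    Then x = 2 + 7·3 = 23, valid modulo lcm(7, 9) = 63: x ≡ 23 (mod 63).
  Combine with x ≡ 0 (mod 5): since gcd(63, 5) = 1, we get a unique residue mod 315.
    Write x = 23 + 63·t and substitute into x ≡ 0 (mod 5): 63·t ≡ 0 − 23 = -23 (mod 5).
    Reduce coefficients mod 5: 3·t ≡ 2 (mod 5).
    The inverse of 3 mod 5 is 2 (since 3·2 = 6 = 1·5 + 1), so t ≡ 2·2 = 4 ≡ 4 (mod 5).
    Then x = 23 + 63·4 = 275, valid modulo lcm(63, 5) = 315: x ≡ 275 (mod 315).
Verify: 275 mod 7 = 2 ✓, 275 mod 9 = 5 ✓, 275 mod 5 = 0 ✓.

x ≡ 275 (mod 315).
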